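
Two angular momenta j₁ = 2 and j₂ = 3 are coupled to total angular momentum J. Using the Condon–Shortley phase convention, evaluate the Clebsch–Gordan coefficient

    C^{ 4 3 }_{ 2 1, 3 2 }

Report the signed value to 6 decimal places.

√[9·1!3!5!/10! · 3!1!5!1!7!1!] = √(6480)
  +(−1)^0/∏(0,1,1,5,2,0)! = 1/240  (running 1/240)
  +(−1)^1/∏(1,0,0,4,3,1)! = -1/144  (running -1/360)
⟨..|..⟩ = √(6480)·(-1/360) = -0.223607

-0.223607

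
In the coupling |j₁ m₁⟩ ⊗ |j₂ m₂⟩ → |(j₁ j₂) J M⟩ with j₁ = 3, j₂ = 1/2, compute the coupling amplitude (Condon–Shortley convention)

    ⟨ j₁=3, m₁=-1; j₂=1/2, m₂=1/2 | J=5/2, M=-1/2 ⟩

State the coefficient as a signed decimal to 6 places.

−√(4/7) ≈ -0.755929

j₁+j₂−J=1  J+j₁−j₂=5  J−j₁+j₂=0  j₁+j₂+J+1=7
(j₁±m₁, j₂±m₂, J±M) = (2,4,1,0,2,3)
P² = 576/7
sum k=1..1:
  [1] −1/12 = -1/12
S = -1/12
C² = P²·S² = 4/7 ; C = -0.755929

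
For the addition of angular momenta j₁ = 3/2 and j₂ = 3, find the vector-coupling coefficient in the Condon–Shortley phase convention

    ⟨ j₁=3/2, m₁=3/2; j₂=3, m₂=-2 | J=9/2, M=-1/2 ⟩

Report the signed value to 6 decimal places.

triangle: 0!*3!*6!/10! = 4320/3628800
(j±m)!: 3!*0!*1!*5!*4!*5! = 2073600
prefactor² = (2J+1)*Δ*N² = 172800/7
  k=0: +1/(0!*0!*0!*1!*3!*5!) = 1/720
Σ = 1/720  ⇒  CG² = 172800/7*1/720² = 1/21
CG = +√(1/21) = +0.218218

+√(1/21) ≈ +0.218218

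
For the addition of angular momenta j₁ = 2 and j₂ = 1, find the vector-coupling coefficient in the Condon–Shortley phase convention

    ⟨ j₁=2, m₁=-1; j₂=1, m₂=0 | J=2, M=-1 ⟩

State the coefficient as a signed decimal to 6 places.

-0.408248

j₁+j₂−J=1  J+j₁−j₂=3  J−j₁+j₂=1  j₁+j₂+J+1=6
(j₁±m₁, j₂±m₂, J±M) = (1,3,1,1,1,3)
P² = 3/2
sum k=0..1:
  [0] +1/6 = 1/6
  [1] −1/2 = -1/2
S = -1/3
C² = P²·S² = 1/6 ; C = -0.408248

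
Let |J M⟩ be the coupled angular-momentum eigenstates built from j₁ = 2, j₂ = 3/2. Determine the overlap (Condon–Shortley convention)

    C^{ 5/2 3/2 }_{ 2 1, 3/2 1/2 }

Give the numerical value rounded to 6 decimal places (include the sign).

+√(1/35) = +0.169031

triangle: 1!*3!*2!/7! = 12/5040
(j±m)!: 3!*1!*2!*1!*4!*1! = 288
prefactor² = (2J+1)*Δ*N² = 144/35
  k=0: +1/(0!*1!*1!*2!*2!*0!) = 1/4
  k=1: −1/(1!*0!*0!*1!*3!*1!) = -1/6
Σ = 1/12  ⇒  CG² = 144/35*1/12² = 1/35
CG = +√(1/35) = +0.169031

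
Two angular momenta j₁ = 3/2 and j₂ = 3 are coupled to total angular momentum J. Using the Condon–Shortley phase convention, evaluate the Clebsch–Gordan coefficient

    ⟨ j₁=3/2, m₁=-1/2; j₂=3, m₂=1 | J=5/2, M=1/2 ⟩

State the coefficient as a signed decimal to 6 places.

-0.119523  (= −√(1/70))

triangle: 2!·1!·4!/8! = 48/40320
(j±m)!: 1!·2!·4!·2!·3!·2! = 1152
prefactor² = (2J+1)·Δ·N² = 288/35
  k=1: −1/(1!·1!·1!·3!·0!·1!) = -1/6
  k=2: +1/(2!·0!·0!·2!·1!·2!) = 1/8
Σ = -1/24  ⇒  CG² = 288/35·(-1/24)² = 1/70
CG = −√(1/70) = -0.119523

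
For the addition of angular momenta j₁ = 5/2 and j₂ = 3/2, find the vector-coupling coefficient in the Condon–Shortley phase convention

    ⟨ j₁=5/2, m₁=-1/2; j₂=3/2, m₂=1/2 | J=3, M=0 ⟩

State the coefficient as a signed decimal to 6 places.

triangle: 1!·4!·2!/8! = 48/40320
(j±m)!: 2!·3!·2!·1!·3!·3! = 864
prefactor² = (2J+1)·Δ·N² = 36/5
  k=0: +1/(0!·1!·3!·2!·1!·0!) = 1/12
  k=1: −1/(1!·0!·2!·1!·2!·1!) = -1/4
Σ = -1/6  ⇒  CG² = 36/5·(-1/6)² = 1/5
CG = −√(1/5) = -0.447214

-0.447214  (= −√(1/5))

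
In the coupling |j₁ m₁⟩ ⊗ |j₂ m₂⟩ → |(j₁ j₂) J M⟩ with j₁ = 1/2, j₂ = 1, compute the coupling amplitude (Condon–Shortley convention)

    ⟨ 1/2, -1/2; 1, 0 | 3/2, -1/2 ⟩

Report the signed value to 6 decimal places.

triangle: 0!·1!·2!/4! = 2/24
(j±m)!: 0!·1!·1!·1!·1!·2! = 2
prefactor² = (2J+1)·Δ·N² = 2/3
  k=0: +1/(0!·0!·1!·1!·0!·1!) = 1
Σ = 1  ⇒  CG² = 2/3·1² = 2/3
CG = +√(2/3) = +0.816497

+√(2/3) = +0.816497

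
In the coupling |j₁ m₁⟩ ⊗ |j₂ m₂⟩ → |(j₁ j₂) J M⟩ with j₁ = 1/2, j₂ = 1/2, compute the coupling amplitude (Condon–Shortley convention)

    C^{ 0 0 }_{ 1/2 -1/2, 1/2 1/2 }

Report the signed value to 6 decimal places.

−√(1/2) ≈ -0.707107

triangle: 1!*0!*0!/2! = 1/2
(j±m)!: 0!*1!*1!*0!*0!*0! = 1
prefactor² = (2J+1)*Δ*N² = 1/2
  k=1: −1/(1!*0!*0!*0!*0!*0!) = -1
Σ = -1  ⇒  CG² = 1/2*(-1)² = 1/2
CG = −√(1/2) = -0.707107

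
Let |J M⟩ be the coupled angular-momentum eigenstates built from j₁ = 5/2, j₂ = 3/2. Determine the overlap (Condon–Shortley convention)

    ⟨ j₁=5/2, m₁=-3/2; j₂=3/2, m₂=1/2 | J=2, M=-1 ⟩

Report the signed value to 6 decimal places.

triangle: 2!·3!·1!/7! = 12/5040
(j±m)!: 1!·4!·2!·1!·1!·3! = 288
prefactor² = (2J+1)·Δ·N² = 24/7
  k=1: −1/(1!·1!·3!·1!·0!·0!) = -1/6
  k=2: +1/(2!·0!·2!·0!·1!·1!) = 1/4
Σ = 1/12  ⇒  CG² = 24/7·1/12² = 1/42
CG = +√(1/42) = +0.154303

+√(1/42) = +0.154303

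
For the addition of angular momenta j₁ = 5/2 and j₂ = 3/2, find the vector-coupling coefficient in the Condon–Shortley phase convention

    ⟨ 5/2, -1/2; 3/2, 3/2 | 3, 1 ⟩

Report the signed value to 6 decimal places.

−√(9/20) = -0.670820

j₁+j₂−J=1  J+j₁−j₂=4  J−j₁+j₂=2  j₁+j₂+J+1=8
(j₁±m₁, j₂±m₂, J±M) = (2,3,3,0,4,2)
P² = 144/5
sum k=1..1:
  [1] −1/8 = -1/8
S = -1/8
C² = P²·S² = 9/20 ; C = -0.670820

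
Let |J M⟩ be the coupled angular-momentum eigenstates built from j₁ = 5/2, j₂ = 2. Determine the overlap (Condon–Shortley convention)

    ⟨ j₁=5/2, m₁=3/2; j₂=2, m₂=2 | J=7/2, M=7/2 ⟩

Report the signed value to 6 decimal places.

j₁+j₂−J=1  J+j₁−j₂=4  J−j₁+j₂=3  j₁+j₂+J+1=9
(j₁±m₁, j₂±m₂, J±M) = (4,1,4,0,7,0)
P² = 9216
sum k=1..1:
  [1] −1/144 = -1/144
S = -1/144
C² = P²·S² = 4/9 ; C = -0.666667

−√(4/9) = -0.666667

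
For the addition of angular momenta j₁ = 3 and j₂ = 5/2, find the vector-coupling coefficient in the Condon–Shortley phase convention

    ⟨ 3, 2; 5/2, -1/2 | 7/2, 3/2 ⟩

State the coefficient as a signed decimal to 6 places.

triangle: 2!×4!×3!/10! = 288/3628800
(j±m)!: 5!×1!×2!×3!×5!×2! = 345600
prefactor² = (2J+1)×Δ×N² = 1536/7
  k=0: +1/(0!×2!×1!×2!×3!×1!) = 1/24
  k=1: −1/(1!×1!×0!×1!×4!×2!) = -1/48
Σ = 1/48  ⇒  CG² = 1536/7×1/48² = 2/21
CG = +√(2/21) = +0.308607

+0.308607  (= +√(2/21))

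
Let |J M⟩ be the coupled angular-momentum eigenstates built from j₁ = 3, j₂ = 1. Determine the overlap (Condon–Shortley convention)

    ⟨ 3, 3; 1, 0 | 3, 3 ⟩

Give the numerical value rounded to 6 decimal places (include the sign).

√[7·1!5!1!/8! · 6!0!1!1!6!0!] = √(10800)
  +(−1)^0/∏(0,1,0,1,5,0)! = 1/120  (running 1/120)
⟨..|..⟩ = √(10800)·(1/120) = +0.866025

+0.866025  (= +√(3/4))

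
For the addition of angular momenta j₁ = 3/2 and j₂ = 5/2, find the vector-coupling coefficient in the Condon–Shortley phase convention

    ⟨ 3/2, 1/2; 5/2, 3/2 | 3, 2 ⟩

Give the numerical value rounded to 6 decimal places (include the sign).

-0.288675  (= −√(1/12))

triangle: 1!·2!·4!/8! = 48/40320
(j±m)!: 2!·1!·4!·1!·5!·1! = 5760
prefactor² = (2J+1)·Δ·N² = 48
  k=0: +1/(0!·1!·1!·4!·1!·0!) = 1/24
  k=1: −1/(1!·0!·0!·3!·2!·1!) = -1/12
Σ = -1/24  ⇒  CG² = 48·(-1/24)² = 1/12
CG = −√(1/12) = -0.288675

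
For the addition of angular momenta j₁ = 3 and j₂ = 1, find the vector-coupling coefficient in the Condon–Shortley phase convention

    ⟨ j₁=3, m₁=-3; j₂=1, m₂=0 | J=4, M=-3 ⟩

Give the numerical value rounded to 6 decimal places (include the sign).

+√(1/4) = +0.500000

√[9·0!6!2!/9! · 0!6!1!1!1!7!] = √(129600)
  +(−1)^0/∏(0,0,6,1,0,1)! = 1/720  (running 1/720)
⟨..|..⟩ = √(129600)·(1/720) = +0.500000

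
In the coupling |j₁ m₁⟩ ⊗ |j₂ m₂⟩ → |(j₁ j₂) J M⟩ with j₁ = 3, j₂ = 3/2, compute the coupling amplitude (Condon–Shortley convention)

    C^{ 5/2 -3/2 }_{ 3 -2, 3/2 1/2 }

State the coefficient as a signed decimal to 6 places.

triangle: 2!·4!·1!/8! = 48/40320
(j±m)!: 1!·5!·2!·1!·1!·4! = 5760
prefactor² = (2J+1)·Δ·N² = 288/7
  k=1: −1/(1!·1!·4!·1!·0!·0!) = -1/24
  k=2: +1/(2!·0!·3!·0!·1!·1!) = 1/12
Σ = 1/24  ⇒  CG² = 288/7·1/24² = 1/14
CG = +√(1/14) = +0.267261

+√(1/14) ≈ +0.267261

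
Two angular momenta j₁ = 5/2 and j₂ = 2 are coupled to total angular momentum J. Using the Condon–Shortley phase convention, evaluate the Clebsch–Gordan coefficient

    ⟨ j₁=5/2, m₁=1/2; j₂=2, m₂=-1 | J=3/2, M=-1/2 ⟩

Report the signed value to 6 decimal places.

j₁+j₂−J=3  J+j₁−j₂=2  J−j₁+j₂=1  j₁+j₂+J+1=7
(j₁±m₁, j₂±m₂, J±M) = (3,2,1,3,1,2)
P² = 48/35
sum k=0..1:
  [0] +1/12 = 1/12
  [1] −1/2 = -1/2
S = -5/12
C² = P²·S² = 5/21 ; C = -0.487950

-0.487950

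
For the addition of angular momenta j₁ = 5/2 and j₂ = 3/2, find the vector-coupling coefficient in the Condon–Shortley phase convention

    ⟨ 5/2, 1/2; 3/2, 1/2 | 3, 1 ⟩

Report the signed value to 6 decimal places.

triangle: 1!×4!×2!/8! = 48/40320
(j±m)!: 3!×2!×2!×1!×4!×2! = 1152
prefactor² = (2J+1)×Δ×N² = 48/5
  k=0: +1/(0!×1!×2!×2!×2!×0!) = 1/8
  k=1: −1/(1!×0!×1!×1!×3!×1!) = -1/6
Σ = -1/24  ⇒  CG² = 48/5×(-1/24)² = 1/60
CG = −√(1/60) = -0.129099

-0.129099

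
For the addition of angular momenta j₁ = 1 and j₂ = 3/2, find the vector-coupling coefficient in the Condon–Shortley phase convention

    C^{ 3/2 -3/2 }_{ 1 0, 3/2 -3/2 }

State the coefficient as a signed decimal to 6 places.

+0.774597

√[4·1!1!2!/5! · 1!1!0!3!0!3!] = √(12/5)
  +(−1)^0/∏(0,1,1,0,0,2)! = 1/2  (running 1/2)
⟨..|..⟩ = √(12/5)·(1/2) = +0.774597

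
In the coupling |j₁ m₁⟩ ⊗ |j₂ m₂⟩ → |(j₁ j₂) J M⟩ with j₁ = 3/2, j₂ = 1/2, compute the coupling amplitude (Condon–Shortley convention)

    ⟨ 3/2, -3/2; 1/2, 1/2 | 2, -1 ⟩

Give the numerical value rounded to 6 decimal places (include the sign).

j₁+j₂−J=0  J+j₁−j₂=3  J−j₁+j₂=1  j₁+j₂+J+1=5
(j₁±m₁, j₂±m₂, J±M) = (0,3,1,0,1,3)
P² = 9
sum k=0..0:
  [0] +1/6 = 1/6
S = 1/6
C² = P²·S² = 1/4 ; C = +0.500000

+√(1/4) = +0.500000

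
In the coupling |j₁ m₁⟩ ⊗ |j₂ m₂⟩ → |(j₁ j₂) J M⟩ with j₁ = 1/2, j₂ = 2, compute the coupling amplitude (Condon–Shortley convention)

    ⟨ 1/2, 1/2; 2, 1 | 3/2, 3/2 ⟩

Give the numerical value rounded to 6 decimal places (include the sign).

√[4·1!0!3!/5! · 1!0!3!1!3!0!] = √(36/5)
  +(−1)^0/∏(0,1,0,3,0,0)! = 1/6  (running 1/6)
⟨..|..⟩ = √(36/5)·(1/6) = +0.447214

+0.447214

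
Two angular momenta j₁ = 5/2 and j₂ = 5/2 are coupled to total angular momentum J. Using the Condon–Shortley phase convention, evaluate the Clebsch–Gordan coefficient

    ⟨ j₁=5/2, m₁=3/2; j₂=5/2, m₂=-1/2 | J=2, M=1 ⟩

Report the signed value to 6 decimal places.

−√(1/7) ≈ -0.377964

triangle: 3!*2!*2!/8! = 24/40320
(j±m)!: 4!*1!*2!*3!*3!*1! = 1728
prefactor² = (2J+1)*Δ*N² = 36/7
  k=0: +1/(0!*3!*1!*2!*1!*0!) = 1/12
  k=1: −1/(1!*2!*0!*1!*2!*1!) = -1/4
Σ = -1/6  ⇒  CG² = 36/7*(-1/6)² = 1/7
CG = −√(1/7) = -0.377964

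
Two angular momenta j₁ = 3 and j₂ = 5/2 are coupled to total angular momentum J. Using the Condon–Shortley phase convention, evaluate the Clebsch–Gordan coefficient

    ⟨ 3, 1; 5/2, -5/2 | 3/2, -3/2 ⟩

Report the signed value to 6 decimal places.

j₁+j₂−J=4  J+j₁−j₂=2  J−j₁+j₂=1  j₁+j₂+J+1=8
(j₁±m₁, j₂±m₂, J±M) = (4,2,0,5,0,3)
P² = 1152/7
sum k=0..0:
  [0] +1/48 = 1/48
S = 1/48
C² = P²·S² = 1/14 ; C = +0.267261

+0.267261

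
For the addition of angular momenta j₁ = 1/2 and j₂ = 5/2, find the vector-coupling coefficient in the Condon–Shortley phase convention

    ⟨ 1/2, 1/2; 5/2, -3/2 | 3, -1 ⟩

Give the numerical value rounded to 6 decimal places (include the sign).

+0.577350

√[7·0!1!5!/7! · 1!0!1!4!2!4!] = √(192)
  +(−1)^0/∏(0,0,0,1,1,4)! = 1/24  (running 1/24)
⟨..|..⟩ = √(192)·(1/24) = +0.577350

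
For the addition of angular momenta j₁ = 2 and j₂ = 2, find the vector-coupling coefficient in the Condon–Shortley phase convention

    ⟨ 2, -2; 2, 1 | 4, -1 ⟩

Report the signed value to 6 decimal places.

triangle: 0!*4!*4!/9! = 576/362880
(j±m)!: 0!*4!*3!*1!*3!*5! = 103680
prefactor² = (2J+1)*Δ*N² = 10368/7
  k=0: +1/(0!*0!*4!*3!*0!*1!) = 1/144
Σ = 1/144  ⇒  CG² = 10368/7*1/144² = 1/14
CG = +√(1/14) = +0.267261

+√(1/14) = +0.267261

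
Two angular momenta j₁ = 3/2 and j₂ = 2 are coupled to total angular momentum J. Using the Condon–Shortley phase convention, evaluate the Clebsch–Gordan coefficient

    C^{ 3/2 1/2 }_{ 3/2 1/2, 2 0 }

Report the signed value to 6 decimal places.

triangle: 2!*1!*2!/6! = 4/720
(j±m)!: 2!*1!*2!*2!*2!*1! = 16
prefactor² = (2J+1)*Δ*N² = 16/45
  k=0: +1/(0!*2!*1!*2!*0!*0!) = 1/4
  k=1: −1/(1!*1!*0!*1!*1!*1!) = -1
Σ = -3/4  ⇒  CG² = 16/45*(-3/4)² = 1/5
CG = −√(1/5) = -0.447214

-0.447214  (= −√(1/5))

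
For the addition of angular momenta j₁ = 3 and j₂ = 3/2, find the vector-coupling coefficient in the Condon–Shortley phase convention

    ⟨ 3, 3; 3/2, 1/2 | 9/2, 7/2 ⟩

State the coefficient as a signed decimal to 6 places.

+0.577350  (= +√(1/3))

√[10·0!6!3!/10! · 6!0!2!1!8!1!] = √(691200)
  +(−1)^0/∏(0,0,0,2,6,1)! = 1/1440  (running 1/1440)
⟨..|..⟩ = √(691200)·(1/1440) = +0.577350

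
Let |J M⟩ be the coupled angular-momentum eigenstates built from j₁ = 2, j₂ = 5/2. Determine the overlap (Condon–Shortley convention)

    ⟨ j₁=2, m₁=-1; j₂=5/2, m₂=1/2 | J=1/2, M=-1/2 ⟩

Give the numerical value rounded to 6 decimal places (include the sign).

−√(2/15) ≈ -0.365148

√[2·4!0!1!/6! · 1!3!3!2!0!1!] = √(24/5)
  +(−1)^3/∏(3,1,0,0,0,1)! = -1/6  (running -1/6)
⟨..|..⟩ = √(24/5)·(-1/6) = -0.365148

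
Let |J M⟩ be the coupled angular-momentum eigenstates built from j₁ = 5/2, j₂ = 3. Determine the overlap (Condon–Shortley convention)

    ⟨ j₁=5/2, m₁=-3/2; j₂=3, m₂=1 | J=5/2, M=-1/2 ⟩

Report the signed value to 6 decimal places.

+0.169031

j₁+j₂−J=3  J+j₁−j₂=2  J−j₁+j₂=3  j₁+j₂+J+1=9
(j₁±m₁, j₂±m₂, J±M) = (1,4,4,2,2,3)
P² = 576/35
sum k=2..3:
  [2] +1/8 = 1/8
  [3] −1/12 = -1/12
S = 1/24
C² = P²·S² = 1/35 ; C = +0.169031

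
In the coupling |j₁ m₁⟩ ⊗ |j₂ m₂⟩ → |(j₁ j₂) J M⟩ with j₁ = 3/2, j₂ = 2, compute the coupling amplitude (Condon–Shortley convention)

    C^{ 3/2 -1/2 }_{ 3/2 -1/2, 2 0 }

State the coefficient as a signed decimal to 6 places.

√[4·2!1!2!/6! · 1!2!2!2!1!2!] = √(16/45)
  +(−1)^1/∏(1,1,1,1,0,1)! = -1  (running -1)
  +(−1)^2/∏(2,0,0,0,1,2)! = 1/4  (running -3/4)
⟨..|..⟩ = √(16/45)·(-3/4) = -0.447214

-0.447214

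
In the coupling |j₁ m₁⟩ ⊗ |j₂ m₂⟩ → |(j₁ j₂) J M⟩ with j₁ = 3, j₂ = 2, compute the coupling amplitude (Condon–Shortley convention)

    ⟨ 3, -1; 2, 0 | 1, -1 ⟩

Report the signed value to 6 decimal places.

triangle: 4!×2!×0!/7! = 48/5040
(j±m)!: 2!×4!×2!×2!×0!×2! = 384
prefactor² = (2J+1)×Δ×N² = 384/35
  k=2: +1/(2!×2!×2!×0!×0!×0!) = 1/8
Σ = 1/8  ⇒  CG² = 384/35×1/8² = 6/35
CG = +√(6/35) = +0.414039

+√(6/35) ≈ +0.414039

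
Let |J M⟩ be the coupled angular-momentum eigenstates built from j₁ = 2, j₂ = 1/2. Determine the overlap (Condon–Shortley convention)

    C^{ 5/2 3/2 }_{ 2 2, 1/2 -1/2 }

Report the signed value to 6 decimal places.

triangle: 0!×4!×1!/6! = 24/720
(j±m)!: 4!×0!×0!×1!×4!×1! = 576
prefactor² = (2J+1)×Δ×N² = 576/5
  k=0: +1/(0!×0!×0!×0!×4!×1!) = 1/24
Σ = 1/24  ⇒  CG² = 576/5×1/24² = 1/5
CG = +√(1/5) = +0.447214

+√(1/5) ≈ +0.447214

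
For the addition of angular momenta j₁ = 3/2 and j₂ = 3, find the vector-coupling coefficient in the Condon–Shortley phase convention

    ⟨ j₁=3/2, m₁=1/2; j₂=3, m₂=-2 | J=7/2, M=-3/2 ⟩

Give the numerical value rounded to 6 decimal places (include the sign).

j₁+j₂−J=1  J+j₁−j₂=2  J−j₁+j₂=5  j₁+j₂+J+1=9
(j₁±m₁, j₂±m₂, J±M) = (2,1,1,5,2,5)
P² = 6400/21
sum k=0..1:
  [0] +1/24 = 1/24
  [1] −1/240 = -1/240
S = 3/80
C² = P²·S² = 3/7 ; C = +0.654654

+√(3/7) ≈ +0.654654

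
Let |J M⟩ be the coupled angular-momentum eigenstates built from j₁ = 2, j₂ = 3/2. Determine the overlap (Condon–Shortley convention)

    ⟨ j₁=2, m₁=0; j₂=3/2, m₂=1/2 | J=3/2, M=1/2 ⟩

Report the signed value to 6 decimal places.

−√(1/5) ≈ -0.447214

√[4·2!2!1!/6! · 2!2!2!1!2!1!] = √(16/45)
  +(−1)^1/∏(1,1,1,1,1,0)! = -1  (running -1)
  +(−1)^2/∏(2,0,0,0,2,1)! = 1/4  (running -3/4)
⟨..|..⟩ = √(16/45)·(-3/4) = -0.447214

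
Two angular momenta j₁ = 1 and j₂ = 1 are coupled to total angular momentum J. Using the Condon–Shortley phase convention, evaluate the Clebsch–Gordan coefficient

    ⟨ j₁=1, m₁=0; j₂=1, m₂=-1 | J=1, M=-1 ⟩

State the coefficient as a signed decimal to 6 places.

+√(1/2) ≈ +0.707107

j₁+j₂−J=1  J+j₁−j₂=1  J−j₁+j₂=1  j₁+j₂+J+1=4
(j₁±m₁, j₂±m₂, J±M) = (1,1,0,2,0,2)
P² = 1/2
sum k=0..0:
  [0] +1/1 = 1
S = 1
C² = P²·S² = 1/2 ; C = +0.707107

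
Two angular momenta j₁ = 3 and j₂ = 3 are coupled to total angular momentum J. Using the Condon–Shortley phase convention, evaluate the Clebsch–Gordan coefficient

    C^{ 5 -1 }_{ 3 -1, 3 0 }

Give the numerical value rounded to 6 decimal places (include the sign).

j₁+j₂−J=1  J+j₁−j₂=5  J−j₁+j₂=5  j₁+j₂+J+1=12
(j₁±m₁, j₂±m₂, J±M) = (2,4,3,3,4,6)
P² = 69120/7
sum k=0..1:
  [0] +1/288 = 1/288
  [1] −1/144 = -1/144
S = -1/288
C² = P²·S² = 5/42 ; C = -0.345033

−√(5/42) ≈ -0.345033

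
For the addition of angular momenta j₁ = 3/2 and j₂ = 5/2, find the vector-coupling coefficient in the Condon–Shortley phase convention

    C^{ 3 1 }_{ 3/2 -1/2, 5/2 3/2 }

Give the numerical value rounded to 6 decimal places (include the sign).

-0.639010  (= −√(49/120))

j₁+j₂−J=1  J+j₁−j₂=2  J−j₁+j₂=4  j₁+j₂+J+1=8
(j₁±m₁, j₂±m₂, J±M) = (1,2,4,1,4,2)
P² = 96/5
sum k=0..1:
  [0] +1/48 = 1/48
  [1] −1/6 = -1/6
S = -7/48
C² = P²·S² = 49/120 ; C = -0.639010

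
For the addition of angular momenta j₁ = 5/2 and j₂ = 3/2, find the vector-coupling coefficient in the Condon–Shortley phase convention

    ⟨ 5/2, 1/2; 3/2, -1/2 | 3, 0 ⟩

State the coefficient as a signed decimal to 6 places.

+√(1/5) = +0.447214

triangle: 1!·4!·2!/8! = 48/40320
(j±m)!: 3!·2!·1!·2!·3!·3! = 864
prefactor² = (2J+1)·Δ·N² = 36/5
  k=0: +1/(0!·1!·2!·1!·2!·1!) = 1/4
  k=1: −1/(1!·0!·1!·0!·3!·2!) = -1/12
Σ = 1/6  ⇒  CG² = 36/5·1/6² = 1/5
CG = +√(1/5) = +0.447214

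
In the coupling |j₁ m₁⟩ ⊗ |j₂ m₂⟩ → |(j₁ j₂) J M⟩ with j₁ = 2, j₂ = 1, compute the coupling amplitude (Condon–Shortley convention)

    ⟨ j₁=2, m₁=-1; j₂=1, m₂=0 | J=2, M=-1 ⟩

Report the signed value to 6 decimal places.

j₁+j₂−J=1  J+j₁−j₂=3  J−j₁+j₂=1  j₁+j₂+J+1=6
(j₁±m₁, j₂±m₂, J±M) = (1,3,1,1,1,3)
P² = 3/2
sum k=0..1:
  [0] +1/6 = 1/6
  [1] −1/2 = -1/2
S = -1/3
C² = P²·S² = 1/6 ; C = -0.408248

-0.408248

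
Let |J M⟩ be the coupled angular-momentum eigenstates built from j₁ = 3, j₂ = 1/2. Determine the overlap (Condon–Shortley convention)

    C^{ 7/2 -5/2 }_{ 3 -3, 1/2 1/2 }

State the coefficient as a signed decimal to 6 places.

+√(1/7) = +0.377964

√[8·0!6!1!/8! · 0!6!1!0!1!6!] = √(518400/7)
  +(−1)^0/∏(0,0,6,1,0,0)! = 1/720  (running 1/720)
⟨..|..⟩ = √(518400/7)·(1/720) = +0.377964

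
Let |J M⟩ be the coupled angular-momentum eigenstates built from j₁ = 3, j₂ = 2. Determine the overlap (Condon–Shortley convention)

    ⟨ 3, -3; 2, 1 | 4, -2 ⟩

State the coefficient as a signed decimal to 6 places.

j₁+j₂−J=1  J+j₁−j₂=5  J−j₁+j₂=3  j₁+j₂+J+1=10
(j₁±m₁, j₂±m₂, J±M) = (0,6,3,1,2,6)
P² = 77760/7
sum k=1..1:
  [1] −1/240 = -1/240
S = -1/240
C² = P²·S² = 27/140 ; C = -0.439155

-0.439155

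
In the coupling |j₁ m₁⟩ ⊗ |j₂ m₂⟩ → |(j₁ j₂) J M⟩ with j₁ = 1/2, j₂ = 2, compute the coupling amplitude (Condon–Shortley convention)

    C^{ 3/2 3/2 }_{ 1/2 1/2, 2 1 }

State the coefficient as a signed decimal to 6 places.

+0.447214  (= +√(1/5))

j₁+j₂−J=1  J+j₁−j₂=0  J−j₁+j₂=3  j₁+j₂+J+1=5
(j₁±m₁, j₂±m₂, J±M) = (1,0,3,1,3,0)
P² = 36/5
sum k=0..0:
  [0] +1/6 = 1/6
S = 1/6
C² = P²·S² = 1/5 ; C = +0.447214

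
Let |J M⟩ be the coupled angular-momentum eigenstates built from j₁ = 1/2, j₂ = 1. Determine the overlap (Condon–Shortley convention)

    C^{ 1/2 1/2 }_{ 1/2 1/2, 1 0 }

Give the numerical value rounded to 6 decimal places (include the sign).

triangle: 1!×0!×1!/3! = 1/6
(j±m)!: 1!×0!×1!×1!×1!×0! = 1
prefactor² = (2J+1)×Δ×N² = 1/3
  k=0: +1/(0!×1!×0!×1!×0!×0!) = 1
Σ = 1  ⇒  CG² = 1/3×1² = 1/3
CG = +√(1/3) = +0.577350

+√(1/3) ≈ +0.577350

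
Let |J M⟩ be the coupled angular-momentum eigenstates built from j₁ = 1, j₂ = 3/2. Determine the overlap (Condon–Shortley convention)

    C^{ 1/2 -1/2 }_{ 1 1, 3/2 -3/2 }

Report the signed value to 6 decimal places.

j₁+j₂−J=2  J+j₁−j₂=0  J−j₁+j₂=1  j₁+j₂+J+1=4
(j₁±m₁, j₂±m₂, J±M) = (2,0,0,3,0,1)
P² = 2
sum k=0..0:
  [0] +1/2 = 1/2
S = 1/2
C² = P²·S² = 1/2 ; C = +0.707107

+0.707107  (= +√(1/2))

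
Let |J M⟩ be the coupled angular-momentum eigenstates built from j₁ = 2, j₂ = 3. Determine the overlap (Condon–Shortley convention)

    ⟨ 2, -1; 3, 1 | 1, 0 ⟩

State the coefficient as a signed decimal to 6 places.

triangle: 4!×0!×2!/7! = 48/5040
(j±m)!: 1!×3!×4!×2!×1!×1! = 288
prefactor² = (2J+1)×Δ×N² = 288/35
  k=3: −1/(3!×1!×0!×1!×0!×1!) = -1/6
Σ = -1/6  ⇒  CG² = 288/35×(-1/6)² = 8/35
CG = −√(8/35) = -0.478091

−√(8/35) ≈ -0.478091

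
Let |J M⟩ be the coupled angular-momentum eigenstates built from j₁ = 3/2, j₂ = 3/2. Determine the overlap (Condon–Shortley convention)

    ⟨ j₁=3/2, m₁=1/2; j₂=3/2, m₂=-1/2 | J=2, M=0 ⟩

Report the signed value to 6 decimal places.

√[5·1!2!2!/6! · 2!1!1!2!2!2!] = √(4/9)
  +(−1)^0/∏(0,1,1,1,1,1)! = 1  (running 1)
  +(−1)^1/∏(1,0,0,0,2,2)! = -1/4  (running 3/4)
⟨..|..⟩ = √(4/9)·(3/4) = +0.500000

+√(1/4) ≈ +0.500000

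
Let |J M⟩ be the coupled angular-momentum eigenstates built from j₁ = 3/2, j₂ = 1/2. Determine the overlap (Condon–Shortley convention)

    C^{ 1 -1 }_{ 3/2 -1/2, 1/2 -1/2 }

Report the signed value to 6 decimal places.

√[3·1!2!0!/4! · 1!2!0!1!0!2!] = √(1)
  +(−1)^0/∏(0,1,2,0,0,0)! = 1/2  (running 1/2)
⟨..|..⟩ = √(1)·(1/2) = +0.500000

+0.500000  (= +√(1/4))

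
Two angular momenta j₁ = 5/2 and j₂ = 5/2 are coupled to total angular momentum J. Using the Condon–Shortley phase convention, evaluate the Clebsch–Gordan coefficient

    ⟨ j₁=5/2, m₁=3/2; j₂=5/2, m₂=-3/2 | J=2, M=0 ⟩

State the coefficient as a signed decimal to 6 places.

+0.109109  (= +√(1/84))

j₁+j₂−J=3  J+j₁−j₂=2  J−j₁+j₂=2  j₁+j₂+J+1=8
(j₁±m₁, j₂±m₂, J±M) = (4,1,1,4,2,2)
P² = 48/7
sum k=0..1:
  [0] +1/6 = 1/6
  [1] −1/8 = -1/8
S = 1/24
C² = P²·S² = 1/84 ; C = +0.109109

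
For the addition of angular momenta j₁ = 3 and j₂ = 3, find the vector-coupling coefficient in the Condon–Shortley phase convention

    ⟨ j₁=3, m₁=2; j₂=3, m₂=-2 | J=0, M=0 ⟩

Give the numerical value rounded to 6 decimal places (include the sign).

triangle: 6!*0!*0!/7! = 720/5040
(j±m)!: 5!*1!*1!*5!*0!*0! = 14400
prefactor² = (2J+1)*Δ*N² = 14400/7
  k=1: −1/(1!*5!*0!*0!*0!*0!) = -1/120
Σ = -1/120  ⇒  CG² = 14400/7*(-1/120)² = 1/7
CG = −√(1/7) = -0.377964

−√(1/7) ≈ -0.377964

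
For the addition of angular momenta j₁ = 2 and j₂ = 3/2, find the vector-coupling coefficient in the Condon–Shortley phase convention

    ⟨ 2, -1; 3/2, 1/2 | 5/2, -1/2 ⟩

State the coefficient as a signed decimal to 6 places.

−√(5/14) ≈ -0.597614

√[6·1!3!2!/7! · 1!3!2!1!2!3!] = √(72/35)
  +(−1)^0/∏(0,1,3,2,0,0)! = 1/12  (running 1/12)
  +(−1)^1/∏(1,0,2,1,1,1)! = -1/2  (running -5/12)
⟨..|..⟩ = √(72/35)·(-5/12) = -0.597614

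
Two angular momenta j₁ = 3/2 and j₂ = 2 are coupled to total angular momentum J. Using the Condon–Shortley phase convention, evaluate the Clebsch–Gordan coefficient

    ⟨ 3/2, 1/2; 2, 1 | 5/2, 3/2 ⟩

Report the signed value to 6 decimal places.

−√(1/35) = -0.169031

triangle: 1!×2!×3!/7! = 12/5040
(j±m)!: 2!×1!×3!×1!×4!×1! = 288
prefactor² = (2J+1)×Δ×N² = 144/35
  k=0: +1/(0!×1!×1!×3!×1!×0!) = 1/6
  k=1: −1/(1!×0!×0!×2!×2!×1!) = -1/4
Σ = -1/12  ⇒  CG² = 144/35×(-1/12)² = 1/35
CG = −√(1/35) = -0.169031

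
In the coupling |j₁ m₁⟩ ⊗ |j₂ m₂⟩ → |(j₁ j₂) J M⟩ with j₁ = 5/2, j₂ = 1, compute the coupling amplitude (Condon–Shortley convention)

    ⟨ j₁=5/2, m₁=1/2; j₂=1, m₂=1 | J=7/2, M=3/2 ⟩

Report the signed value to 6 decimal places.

triangle: 0!*5!*2!/8! = 240/40320
(j±m)!: 3!*2!*2!*0!*5!*2! = 5760
prefactor² = (2J+1)*Δ*N² = 1920/7
  k=0: +1/(0!*0!*2!*2!*3!*0!) = 1/24
Σ = 1/24  ⇒  CG² = 1920/7*1/24² = 10/21
CG = +√(10/21) = +0.690066

+√(10/21) ≈ +0.690066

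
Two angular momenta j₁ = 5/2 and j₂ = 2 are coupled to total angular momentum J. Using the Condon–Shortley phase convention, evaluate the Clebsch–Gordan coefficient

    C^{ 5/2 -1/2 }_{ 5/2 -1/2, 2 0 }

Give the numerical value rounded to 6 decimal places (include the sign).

−√(8/35) = -0.478091

j₁+j₂−J=2  J+j₁−j₂=3  J−j₁+j₂=2  j₁+j₂+J+1=8
(j₁±m₁, j₂±m₂, J±M) = (2,3,2,2,2,3)
P² = 72/35
sum k=0..2:
  [0] +1/24 = 1/24
  [1] −1/2 = -1/2
  [2] +1/8 = 1/8
S = -1/3
C² = P²·S² = 8/35 ; C = -0.478091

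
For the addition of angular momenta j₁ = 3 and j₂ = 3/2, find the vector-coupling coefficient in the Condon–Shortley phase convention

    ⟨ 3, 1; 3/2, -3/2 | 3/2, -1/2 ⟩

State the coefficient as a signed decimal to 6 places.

triangle: 3!*3!*0!/7! = 36/5040
(j±m)!: 4!*2!*0!*3!*1!*2! = 576
prefactor² = (2J+1)*Δ*N² = 576/35
  k=0: +1/(0!*3!*2!*0!*1!*0!) = 1/12
Σ = 1/12  ⇒  CG² = 576/35*1/12² = 4/35
CG = +√(4/35) = +0.338062

+√(4/35) = +0.338062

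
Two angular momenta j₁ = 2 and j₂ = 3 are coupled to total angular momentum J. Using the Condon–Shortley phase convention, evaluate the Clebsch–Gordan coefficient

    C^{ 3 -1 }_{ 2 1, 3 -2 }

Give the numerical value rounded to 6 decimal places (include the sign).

j₁+j₂−J=2  J+j₁−j₂=2  J−j₁+j₂=4  j₁+j₂+J+1=9
(j₁±m₁, j₂±m₂, J±M) = (3,1,1,5,2,4)
P² = 64
sum k=0..1:
  [0] +1/12 = 1/12
  [1] −1/48 = -1/48
S = 1/16
C² = P²·S² = 1/4 ; C = +0.500000

+√(1/4) ≈ +0.500000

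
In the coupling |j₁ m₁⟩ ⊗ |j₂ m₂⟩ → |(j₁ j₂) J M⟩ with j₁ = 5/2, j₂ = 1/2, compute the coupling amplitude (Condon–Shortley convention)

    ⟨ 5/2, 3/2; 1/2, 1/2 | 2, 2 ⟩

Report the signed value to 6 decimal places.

-0.408248  (= −√(1/6))

j₁+j₂−J=1  J+j₁−j₂=4  J−j₁+j₂=0  j₁+j₂+J+1=6
(j₁±m₁, j₂±m₂, J±M) = (4,1,1,0,4,0)
P² = 96
sum k=1..1:
  [1] −1/24 = -1/24
S = -1/24
C² = P²·S² = 1/6 ; C = -0.408248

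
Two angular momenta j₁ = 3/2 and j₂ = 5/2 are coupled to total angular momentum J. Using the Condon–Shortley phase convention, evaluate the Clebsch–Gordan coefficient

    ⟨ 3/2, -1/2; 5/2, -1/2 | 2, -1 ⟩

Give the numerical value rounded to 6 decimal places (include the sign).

√[5·2!1!3!/7! · 1!2!2!3!1!3!] = √(12/7)
  +(−1)^1/∏(1,1,1,1,0,2)! = -1/2  (running -1/2)
  +(−1)^2/∏(2,0,0,0,1,3)! = 1/12  (running -5/12)
⟨..|..⟩ = √(12/7)·(-5/12) = -0.545545

-0.545545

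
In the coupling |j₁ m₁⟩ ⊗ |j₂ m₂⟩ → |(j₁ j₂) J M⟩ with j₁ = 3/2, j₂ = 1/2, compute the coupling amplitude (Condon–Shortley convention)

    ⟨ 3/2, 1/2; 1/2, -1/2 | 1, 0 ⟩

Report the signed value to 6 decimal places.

triangle: 1!×2!×0!/4! = 2/24
(j±m)!: 2!×1!×0!×1!×1!×1! = 2
prefactor² = (2J+1)×Δ×N² = 1/2
  k=0: +1/(0!×1!×1!×0!×1!×0!) = 1
Σ = 1  ⇒  CG² = 1/2×1² = 1/2
CG = +√(1/2) = +0.707107

+0.707107  (= +√(1/2))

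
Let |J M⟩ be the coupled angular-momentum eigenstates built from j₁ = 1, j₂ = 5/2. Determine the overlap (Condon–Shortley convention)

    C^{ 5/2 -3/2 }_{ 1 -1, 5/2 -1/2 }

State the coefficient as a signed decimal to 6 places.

-0.676123  (= −√(16/35))

triangle: 1!·1!·4!/7! = 24/5040
(j±m)!: 0!·2!·2!·3!·1!·4! = 576
prefactor² = (2J+1)·Δ·N² = 576/35
  k=1: −1/(1!·0!·1!·1!·0!·3!) = -1/6
Σ = -1/6  ⇒  CG² = 576/35·(-1/6)² = 16/35
CG = −√(16/35) = -0.676123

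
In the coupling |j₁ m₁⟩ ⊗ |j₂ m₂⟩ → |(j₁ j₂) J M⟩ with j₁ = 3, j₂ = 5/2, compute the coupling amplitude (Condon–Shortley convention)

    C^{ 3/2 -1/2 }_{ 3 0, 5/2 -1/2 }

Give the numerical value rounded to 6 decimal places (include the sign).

triangle: 4!·2!·1!/8! = 48/40320
(j±m)!: 3!·3!·2!·3!·1!·2! = 864
prefactor² = (2J+1)·Δ·N² = 144/35
  k=1: −1/(1!·3!·2!·1!·0!·0!) = -1/12
  k=2: +1/(2!·2!·1!·0!·1!·1!) = 1/4
Σ = 1/6  ⇒  CG² = 144/35·1/6² = 4/35
CG = +√(4/35) = +0.338062

+0.338062  (= +√(4/35))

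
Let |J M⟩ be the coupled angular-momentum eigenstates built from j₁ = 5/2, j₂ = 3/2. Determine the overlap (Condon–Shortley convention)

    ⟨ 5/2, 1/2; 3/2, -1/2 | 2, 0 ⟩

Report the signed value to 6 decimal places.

−√(1/14) = -0.267261

triangle: 2!·3!·1!/7! = 12/5040
(j±m)!: 3!·2!·1!·2!·2!·2! = 96
prefactor² = (2J+1)·Δ·N² = 8/7
  k=0: +1/(0!·2!·2!·1!·1!·0!) = 1/4
  k=1: −1/(1!·1!·1!·0!·2!·1!) = -1/2
Σ = -1/4  ⇒  CG² = 8/7·(-1/4)² = 1/14
CG = −√(1/14) = -0.267261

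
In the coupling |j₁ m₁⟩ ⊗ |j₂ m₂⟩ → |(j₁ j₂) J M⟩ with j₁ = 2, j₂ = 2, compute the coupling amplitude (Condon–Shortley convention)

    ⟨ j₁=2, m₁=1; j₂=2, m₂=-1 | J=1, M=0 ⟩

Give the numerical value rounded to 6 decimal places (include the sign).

j₁+j₂−J=3  J+j₁−j₂=1  J−j₁+j₂=1  j₁+j₂+J+1=6
(j₁±m₁, j₂±m₂, J±M) = (3,1,1,3,1,1)
P² = 9/10
sum k=0..1:
  [0] +1/6 = 1/6
  [1] −1/2 = -1/2
S = -1/3
C² = P²·S² = 1/10 ; C = -0.316228

-0.316228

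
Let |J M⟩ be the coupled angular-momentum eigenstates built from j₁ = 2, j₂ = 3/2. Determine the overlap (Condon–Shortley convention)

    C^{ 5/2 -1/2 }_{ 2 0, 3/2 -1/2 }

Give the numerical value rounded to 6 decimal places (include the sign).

√[6·1!3!2!/7! · 2!2!1!2!2!3!] = √(48/35)
  +(−1)^0/∏(0,1,2,1,1,1)! = 1/2  (running 1/2)
  +(−1)^1/∏(1,0,1,0,2,2)! = -1/4  (running 1/4)
⟨..|..⟩ = √(48/35)·(1/4) = +0.292770

+√(3/35) ≈ +0.292770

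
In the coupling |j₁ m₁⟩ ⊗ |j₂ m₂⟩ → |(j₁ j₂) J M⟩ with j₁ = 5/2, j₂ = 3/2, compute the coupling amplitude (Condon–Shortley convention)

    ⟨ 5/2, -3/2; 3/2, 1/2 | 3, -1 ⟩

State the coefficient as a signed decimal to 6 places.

√[7·1!4!2!/8! · 1!4!2!1!2!4!] = √(96/5)
  +(−1)^0/∏(0,1,4,2,0,0)! = 1/48  (running 1/48)
  +(−1)^1/∏(1,0,3,1,1,1)! = -1/6  (running -7/48)
⟨..|..⟩ = √(96/5)·(-7/48) = -0.639010

−√(49/120) = -0.639010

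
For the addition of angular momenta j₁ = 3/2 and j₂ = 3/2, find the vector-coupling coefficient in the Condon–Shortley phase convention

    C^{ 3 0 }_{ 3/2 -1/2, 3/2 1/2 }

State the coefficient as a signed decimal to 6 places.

+0.670820  (= +√(9/20))

√[7·0!3!3!/7! · 1!2!2!1!3!3!] = √(36/5)
  +(−1)^0/∏(0,0,2,2,1,1)! = 1/4  (running 1/4)
⟨..|..⟩ = √(36/5)·(1/4) = +0.670820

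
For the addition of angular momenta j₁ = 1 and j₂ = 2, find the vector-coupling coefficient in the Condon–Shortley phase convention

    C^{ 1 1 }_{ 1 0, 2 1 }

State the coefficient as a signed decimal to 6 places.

-0.547723

√[3·2!0!2!/5! · 1!1!3!1!2!0!] = √(6/5)
  +(−1)^1/∏(1,1,0,2,0,0)! = -1/2  (running -1/2)
⟨..|..⟩ = √(6/5)·(-1/2) = -0.547723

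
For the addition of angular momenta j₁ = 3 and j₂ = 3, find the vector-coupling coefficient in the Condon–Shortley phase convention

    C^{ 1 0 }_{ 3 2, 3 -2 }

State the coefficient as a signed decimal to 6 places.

−√(1/7) ≈ -0.377964

√[3·5!1!1!/8! · 5!1!1!5!1!1!] = √(900/7)
  +(−1)^0/∏(0,5,1,1,0,0)! = 1/120  (running 1/120)
  +(−1)^1/∏(1,4,0,0,1,1)! = -1/24  (running -1/30)
⟨..|..⟩ = √(900/7)·(-1/30) = -0.377964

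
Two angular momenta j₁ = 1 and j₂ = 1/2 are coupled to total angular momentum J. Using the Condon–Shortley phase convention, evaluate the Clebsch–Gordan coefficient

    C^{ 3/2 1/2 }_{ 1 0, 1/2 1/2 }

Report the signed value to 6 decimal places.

triangle: 0!·2!·1!/4! = 2/24
(j±m)!: 1!·1!·1!·0!·2!·1! = 2
prefactor² = (2J+1)·Δ·N² = 2/3
  k=0: +1/(0!·0!·1!·1!·1!·0!) = 1
Σ = 1  ⇒  CG² = 2/3·1² = 2/3
CG = +√(2/3) = +0.816497

+√(2/3) = +0.816497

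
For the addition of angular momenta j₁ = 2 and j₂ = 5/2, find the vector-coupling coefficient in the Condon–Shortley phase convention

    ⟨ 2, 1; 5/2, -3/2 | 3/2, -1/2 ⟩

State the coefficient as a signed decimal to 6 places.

√[4·3!1!2!/7! · 3!1!1!4!1!2!] = √(96/35)
  +(−1)^0/∏(0,3,1,1,0,1)! = 1/6  (running 1/6)
  +(−1)^1/∏(1,2,0,0,1,2)! = -1/4  (running -1/12)
⟨..|..⟩ = √(96/35)·(-1/12) = -0.138013

-0.138013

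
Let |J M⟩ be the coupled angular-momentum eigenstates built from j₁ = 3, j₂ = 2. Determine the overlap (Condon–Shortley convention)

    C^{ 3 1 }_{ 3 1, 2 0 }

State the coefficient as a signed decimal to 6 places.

−√(3/20) ≈ -0.387298

triangle: 2!×4!×2!/9! = 96/362880
(j±m)!: 4!×2!×2!×2!×4!×2! = 9216
prefactor² = (2J+1)×Δ×N² = 256/15
  k=0: +1/(0!×2!×2!×2!×2!×0!) = 1/16
  k=1: −1/(1!×1!×1!×1!×3!×1!) = -1/6
  k=2: +1/(2!×0!×0!×0!×4!×2!) = 1/96
Σ = -3/32  ⇒  CG² = 256/15×(-3/32)² = 3/20
CG = −√(3/20) = -0.387298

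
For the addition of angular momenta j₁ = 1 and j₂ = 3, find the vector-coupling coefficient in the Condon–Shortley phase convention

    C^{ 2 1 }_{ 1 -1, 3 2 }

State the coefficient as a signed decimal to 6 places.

triangle: 2!×0!×4!/7! = 48/5040
(j±m)!: 0!×2!×5!×1!×3!×1! = 1440
prefactor² = (2J+1)×Δ×N² = 480/7
  k=2: +1/(2!×0!×0!×3!×0!×1!) = 1/12
Σ = 1/12  ⇒  CG² = 480/7×1/12² = 10/21
CG = +√(10/21) = +0.690066

+√(10/21) = +0.690066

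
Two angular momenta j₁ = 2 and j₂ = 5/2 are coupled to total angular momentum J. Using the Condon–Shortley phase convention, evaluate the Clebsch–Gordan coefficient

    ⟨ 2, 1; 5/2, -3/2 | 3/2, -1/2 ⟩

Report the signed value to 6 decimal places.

−√(2/105) = -0.138013

√[4·3!1!2!/7! · 3!1!1!4!1!2!] = √(96/35)
  +(−1)^0/∏(0,3,1,1,0,1)! = 1/6  (running 1/6)
  +(−1)^1/∏(1,2,0,0,1,2)! = -1/4  (running -1/12)
⟨..|..⟩ = √(96/35)·(-1/12) = -0.138013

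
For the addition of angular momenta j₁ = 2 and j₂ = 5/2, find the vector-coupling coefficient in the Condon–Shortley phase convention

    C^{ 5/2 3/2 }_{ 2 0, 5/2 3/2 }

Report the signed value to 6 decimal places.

j₁+j₂−J=2  J+j₁−j₂=2  J−j₁+j₂=3  j₁+j₂+J+1=8
(j₁±m₁, j₂±m₂, J±M) = (2,2,4,1,4,1)
P² = 288/35
sum k=1..2:
  [1] −1/6 = -1/6
  [2] +1/8 = 1/8
S = -1/24
C² = P²·S² = 1/70 ; C = -0.119523

−√(1/70) ≈ -0.119523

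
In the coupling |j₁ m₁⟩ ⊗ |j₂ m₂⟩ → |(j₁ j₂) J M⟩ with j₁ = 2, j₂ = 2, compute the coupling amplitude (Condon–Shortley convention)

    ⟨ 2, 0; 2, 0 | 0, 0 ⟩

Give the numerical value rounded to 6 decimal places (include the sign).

+√(1/5) ≈ +0.447214

j₁+j₂−J=4  J+j₁−j₂=0  J−j₁+j₂=0  j₁+j₂+J+1=5
(j₁±m₁, j₂±m₂, J±M) = (2,2,2,2,0,0)
P² = 16/5
sum k=2..2:
  [2] +1/4 = 1/4
S = 1/4
C² = P²·S² = 1/5 ; C = +0.447214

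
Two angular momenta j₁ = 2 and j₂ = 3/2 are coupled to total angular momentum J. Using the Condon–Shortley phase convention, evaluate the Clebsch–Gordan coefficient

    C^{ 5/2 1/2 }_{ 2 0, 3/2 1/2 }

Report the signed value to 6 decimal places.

-0.292770  (= −√(3/35))

j₁+j₂−J=1  J+j₁−j₂=3  J−j₁+j₂=2  j₁+j₂+J+1=7
(j₁±m₁, j₂±m₂, J±M) = (2,2,2,1,3,2)
P² = 48/35
sum k=0..1:
  [0] +1/4 = 1/4
  [1] −1/2 = -1/2
S = -1/4
C² = P²·S² = 3/35 ; C = -0.292770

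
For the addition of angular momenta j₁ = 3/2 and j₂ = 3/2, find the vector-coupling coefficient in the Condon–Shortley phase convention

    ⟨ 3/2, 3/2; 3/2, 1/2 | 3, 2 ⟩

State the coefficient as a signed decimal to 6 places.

triangle: 0!*3!*3!/7! = 36/5040
(j±m)!: 3!*0!*2!*1!*5!*1! = 1440
prefactor² = (2J+1)*Δ*N² = 72
  k=0: +1/(0!*0!*0!*2!*3!*1!) = 1/12
Σ = 1/12  ⇒  CG² = 72*1/12² = 1/2
CG = +√(1/2) = +0.707107

+0.707107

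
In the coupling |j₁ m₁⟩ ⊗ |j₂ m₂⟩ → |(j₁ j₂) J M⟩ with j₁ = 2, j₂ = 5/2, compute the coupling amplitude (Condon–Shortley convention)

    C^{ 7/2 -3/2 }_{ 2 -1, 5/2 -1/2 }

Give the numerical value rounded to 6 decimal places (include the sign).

triangle: 1!·3!·4!/9! = 144/362880
(j±m)!: 1!·3!·2!·3!·2!·5! = 17280
prefactor² = (2J+1)·Δ·N² = 384/7
  k=0: +1/(0!·1!·3!·2!·0!·2!) = 1/24
  k=1: −1/(1!·0!·2!·1!·1!·3!) = -1/12
Σ = -1/24  ⇒  CG² = 384/7·(-1/24)² = 2/21
CG = −√(2/21) = -0.308607

−√(2/21) = -0.308607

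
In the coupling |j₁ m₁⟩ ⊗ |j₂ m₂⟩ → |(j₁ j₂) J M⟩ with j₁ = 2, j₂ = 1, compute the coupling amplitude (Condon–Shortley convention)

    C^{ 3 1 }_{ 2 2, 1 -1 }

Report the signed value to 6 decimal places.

√[7·0!4!2!/7! · 4!0!0!2!4!2!] = √(768/5)
  +(−1)^0/∏(0,0,0,0,4,2)! = 1/48  (running 1/48)
⟨..|..⟩ = √(768/5)·(1/48) = +0.258199

+0.258199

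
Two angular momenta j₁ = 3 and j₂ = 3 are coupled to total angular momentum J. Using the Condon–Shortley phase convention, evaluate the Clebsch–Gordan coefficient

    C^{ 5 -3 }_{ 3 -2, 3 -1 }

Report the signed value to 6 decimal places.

triangle: 1!*5!*5!/12! = 14400/479001600
(j±m)!: 1!*5!*2!*4!*2!*8! = 464486400
prefactor² = (2J+1)*Δ*N² = 153600
  k=0: +1/(0!*1!*5!*2!*0!*3!) = 1/1440
  k=1: −1/(1!*0!*4!*1!*1!*4!) = -1/576
Σ = -1/960  ⇒  CG² = 153600*(-1/960)² = 1/6
CG = −√(1/6) = -0.408248

−√(1/6) = -0.408248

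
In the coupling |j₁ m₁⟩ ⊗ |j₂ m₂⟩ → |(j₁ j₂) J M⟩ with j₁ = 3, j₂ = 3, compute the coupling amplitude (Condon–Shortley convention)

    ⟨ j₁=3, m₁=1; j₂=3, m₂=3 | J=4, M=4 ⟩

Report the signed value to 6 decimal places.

√[9·2!4!4!/11! · 4!2!6!0!8!0!] = √(3981312/11)
  +(−1)^2/∏(2,0,0,4,4,0)! = 1/1152  (running 1/1152)
⟨..|..⟩ = √(3981312/11)·(1/1152) = +0.522233

+√(3/11) ≈ +0.522233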